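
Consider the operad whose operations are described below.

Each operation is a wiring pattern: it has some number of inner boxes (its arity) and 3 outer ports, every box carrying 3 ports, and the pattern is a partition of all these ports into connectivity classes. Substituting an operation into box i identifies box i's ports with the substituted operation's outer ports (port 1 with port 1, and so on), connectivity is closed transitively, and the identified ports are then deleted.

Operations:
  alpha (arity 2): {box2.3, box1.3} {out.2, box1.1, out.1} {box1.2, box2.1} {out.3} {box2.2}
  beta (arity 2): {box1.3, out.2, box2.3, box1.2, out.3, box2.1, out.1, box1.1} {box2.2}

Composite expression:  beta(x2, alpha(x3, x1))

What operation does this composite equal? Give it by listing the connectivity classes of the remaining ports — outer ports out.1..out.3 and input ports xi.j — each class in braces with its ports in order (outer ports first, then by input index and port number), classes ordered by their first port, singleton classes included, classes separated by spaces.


{out.1, out.2, out.3, x2.1, x2.2, x2.3, x3.1} {x1.1, x3.2} {x1.2} {x1.3, x3.3}

Treat the ports identified at beta as solder joints: merge, then drop.
composing alpha on (x3, x1), with out.j its own outer ports: {out.1, out.2, x3.1} {out.3} {x1.1, x3.2} {x1.2} {x1.3, x3.3}
composing beta on (x2, x3, x1), with out.j its own outer ports: {out.1, out.2, out.3, x2.1, x2.2, x2.3, x3.1} {x1.1, x3.2} {x1.2} {x1.3, x3.3}


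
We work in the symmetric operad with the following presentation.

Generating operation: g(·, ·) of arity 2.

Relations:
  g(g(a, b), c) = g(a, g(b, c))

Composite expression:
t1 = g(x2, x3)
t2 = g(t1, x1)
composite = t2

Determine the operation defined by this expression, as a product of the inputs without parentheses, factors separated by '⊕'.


x2 ⊕ x3 ⊕ x1


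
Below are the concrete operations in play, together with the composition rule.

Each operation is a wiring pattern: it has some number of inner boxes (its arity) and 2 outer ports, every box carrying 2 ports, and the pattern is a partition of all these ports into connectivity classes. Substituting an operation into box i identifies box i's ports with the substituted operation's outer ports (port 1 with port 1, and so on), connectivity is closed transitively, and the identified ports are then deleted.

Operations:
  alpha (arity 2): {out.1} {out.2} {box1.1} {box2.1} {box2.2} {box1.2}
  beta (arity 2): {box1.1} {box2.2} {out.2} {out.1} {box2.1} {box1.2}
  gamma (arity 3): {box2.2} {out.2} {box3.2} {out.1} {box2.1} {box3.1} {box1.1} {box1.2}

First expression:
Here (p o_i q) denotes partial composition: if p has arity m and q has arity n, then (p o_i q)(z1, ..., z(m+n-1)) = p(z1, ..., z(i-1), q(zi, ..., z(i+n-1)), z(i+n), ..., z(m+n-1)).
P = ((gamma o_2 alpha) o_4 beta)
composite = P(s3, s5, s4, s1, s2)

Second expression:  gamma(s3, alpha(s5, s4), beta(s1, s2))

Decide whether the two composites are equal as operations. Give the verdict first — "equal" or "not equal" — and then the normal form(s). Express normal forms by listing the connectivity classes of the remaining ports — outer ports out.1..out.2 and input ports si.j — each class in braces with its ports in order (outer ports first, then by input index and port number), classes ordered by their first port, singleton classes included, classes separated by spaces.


The first expression reduces to {out.1} {out.2} {s1.1} {s1.2} {s2.1} {s2.2} {s3.1} {s3.2} {s4.1} {s4.2} {s5.1} {s5.2}
The second expression reduces to {out.1} {out.2} {s1.1} {s1.2} {s2.1} {s2.2} {s3.1} {s3.2} {s4.1} {s4.2} {s5.1} {s5.2}
The forms coincide; equal.

equal; the common form is {out.1} {out.2} {s1.1} {s1.2} {s2.1} {s2.2} {s3.1} {s3.2} {s4.1} {s4.2} {s5.1} {s5.2}


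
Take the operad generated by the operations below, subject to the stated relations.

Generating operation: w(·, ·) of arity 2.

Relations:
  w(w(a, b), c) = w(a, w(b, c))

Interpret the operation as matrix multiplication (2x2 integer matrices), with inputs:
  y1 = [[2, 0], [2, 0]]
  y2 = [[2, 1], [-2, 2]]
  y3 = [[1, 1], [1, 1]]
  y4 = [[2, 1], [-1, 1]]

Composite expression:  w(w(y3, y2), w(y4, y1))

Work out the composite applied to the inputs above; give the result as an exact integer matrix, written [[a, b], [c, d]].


w(y3, y2) = [[0, 3], [0, 3]]
w(y4, y1) = [[6, 0], [0, 0]]
w(w(y3, y2), w(y4, y1)) = [[0, 0], [0, 0]]

[[0, 0], [0, 0]]


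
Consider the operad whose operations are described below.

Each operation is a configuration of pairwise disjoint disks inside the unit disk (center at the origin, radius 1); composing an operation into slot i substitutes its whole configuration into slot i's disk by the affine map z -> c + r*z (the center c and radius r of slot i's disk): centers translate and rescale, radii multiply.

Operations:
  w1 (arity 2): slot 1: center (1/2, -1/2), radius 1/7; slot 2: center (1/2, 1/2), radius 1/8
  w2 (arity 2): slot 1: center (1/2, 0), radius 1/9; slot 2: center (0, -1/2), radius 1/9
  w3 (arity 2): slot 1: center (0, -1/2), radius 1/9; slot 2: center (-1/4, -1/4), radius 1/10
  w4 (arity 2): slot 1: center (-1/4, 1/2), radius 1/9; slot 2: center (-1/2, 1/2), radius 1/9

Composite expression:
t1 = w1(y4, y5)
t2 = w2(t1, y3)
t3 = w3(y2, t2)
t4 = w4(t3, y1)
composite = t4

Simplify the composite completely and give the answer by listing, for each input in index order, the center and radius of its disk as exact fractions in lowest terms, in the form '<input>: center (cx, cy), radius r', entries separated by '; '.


y1: center (-1/2, 1/2), radius 1/9; y2: center (-1/4, 4/9), radius 1/81; y3: center (-5/18, 7/15), radius 1/810; y4: center (-22/81, 191/405), radius 1/5670; y5: center (-22/81, 383/810), radius 1/6480

Follow each y-input down from w4: c' goes to c + r*c', radius to r*r'.
tracing y2 down its 2-map path: center (-1/4, 4/9), radius 1/81
tracing y4 down its 4-map path: center (-22/81, 191/405), radius 1/5670
tracing y5 down its 4-map path: center (-22/81, 383/810), radius 1/6480
tracing y3 down its 3-map path: center (-5/18, 7/15), radius 1/810
tracing y1 down its 1-map path: center (-1/2, 1/2), radius 1/9


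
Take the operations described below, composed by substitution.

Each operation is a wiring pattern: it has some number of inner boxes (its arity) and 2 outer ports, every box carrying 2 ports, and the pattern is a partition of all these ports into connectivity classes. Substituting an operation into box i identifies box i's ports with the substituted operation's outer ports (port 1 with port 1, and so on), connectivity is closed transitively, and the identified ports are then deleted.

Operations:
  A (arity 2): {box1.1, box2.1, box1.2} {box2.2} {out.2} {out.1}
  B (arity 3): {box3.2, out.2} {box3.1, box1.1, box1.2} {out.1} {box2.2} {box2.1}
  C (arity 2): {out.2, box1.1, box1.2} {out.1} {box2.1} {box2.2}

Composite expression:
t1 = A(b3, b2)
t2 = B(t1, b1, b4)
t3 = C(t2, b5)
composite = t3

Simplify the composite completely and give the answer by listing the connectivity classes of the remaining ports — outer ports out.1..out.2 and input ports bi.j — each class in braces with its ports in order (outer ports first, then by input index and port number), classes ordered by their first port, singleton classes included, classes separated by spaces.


{out.1} {out.2, b4.2} {b1.1} {b1.2} {b2.1, b3.1, b3.2} {b2.2} {b4.1} {b5.1} {b5.2}

Treat the ports identified at C as solder joints: merge, then drop.
stage A: inputs (b3, b2), connectivity {out.1} {out.2} {b2.1, b3.1, b3.2} {b2.2}, out.j its boundary
stage B: inputs (b3, b2, b1, b4), connectivity {out.1} {out.2, b4.2} {b1.1} {b1.2} {b2.1, b3.1, b3.2} {b2.2} {b4.1}, out.j its boundary
stage C: inputs (b3, b2, b1, b4, b5), connectivity {out.1} {out.2, b4.2} {b1.1} {b1.2} {b2.1, b3.1, b3.2} {b2.2} {b4.1} {b5.1} {b5.2}, out.j its boundary


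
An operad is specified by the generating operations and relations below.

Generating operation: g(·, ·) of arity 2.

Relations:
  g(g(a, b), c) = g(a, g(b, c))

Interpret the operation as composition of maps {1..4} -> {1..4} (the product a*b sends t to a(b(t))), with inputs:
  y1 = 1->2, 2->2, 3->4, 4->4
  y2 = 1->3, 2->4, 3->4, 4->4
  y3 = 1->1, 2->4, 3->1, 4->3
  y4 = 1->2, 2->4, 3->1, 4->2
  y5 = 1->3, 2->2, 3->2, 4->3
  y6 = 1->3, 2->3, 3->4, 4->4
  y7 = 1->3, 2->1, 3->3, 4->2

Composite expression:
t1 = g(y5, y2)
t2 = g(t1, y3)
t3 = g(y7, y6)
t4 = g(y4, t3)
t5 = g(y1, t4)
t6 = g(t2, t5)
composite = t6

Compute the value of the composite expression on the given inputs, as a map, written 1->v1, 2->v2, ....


1->3, 2->3, 3->3, 4->3

g(y5, y2) = 1->2, 2->3, 3->3, 4->3
g(g(y5, y2), y3) = 1->2, 2->3, 3->2, 4->3
g(y7, y6) = 1->3, 2->3, 3->2, 4->2
g(y4, g(y7, y6)) = 1->1, 2->1, 3->4, 4->4
g(y1, g(y4, g(y7, y6))) = 1->2, 2->2, 3->4, 4->4
g(g(g(y5, y2), y3), g(y1, g(y4, g(y7, y6)))) = 1->3, 2->3, 3->3, 4->3


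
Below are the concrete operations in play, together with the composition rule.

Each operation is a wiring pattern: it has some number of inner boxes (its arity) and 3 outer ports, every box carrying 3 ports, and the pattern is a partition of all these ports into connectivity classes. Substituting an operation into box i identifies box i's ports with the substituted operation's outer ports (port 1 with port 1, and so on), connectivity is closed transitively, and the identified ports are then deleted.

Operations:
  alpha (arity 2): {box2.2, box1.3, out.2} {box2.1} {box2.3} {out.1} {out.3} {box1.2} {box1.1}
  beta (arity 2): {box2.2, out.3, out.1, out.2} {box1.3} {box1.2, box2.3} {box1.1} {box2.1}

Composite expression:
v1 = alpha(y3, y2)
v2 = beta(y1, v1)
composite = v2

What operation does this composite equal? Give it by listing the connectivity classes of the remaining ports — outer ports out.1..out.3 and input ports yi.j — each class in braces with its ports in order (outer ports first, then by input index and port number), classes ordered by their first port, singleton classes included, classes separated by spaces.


Connectivity passes through glued beta-boundaries; trace each wire chain.
the subtree at alpha composes to {out.1} {out.2, y2.2, y3.3} {out.3} {y2.1} {y2.3} {y3.1} {y3.2} on (y3, y2); out.j = own outer ports
the subtree at beta composes to {out.1, out.2, out.3, y2.2, y3.3} {y1.1} {y1.2} {y1.3} {y2.1} {y2.3} {y3.1} {y3.2} on (y1, y3, y2); out.j = own outer ports

{out.1, out.2, out.3, y2.2, y3.3} {y1.1} {y1.2} {y1.3} {y2.1} {y2.3} {y3.1} {y3.2}


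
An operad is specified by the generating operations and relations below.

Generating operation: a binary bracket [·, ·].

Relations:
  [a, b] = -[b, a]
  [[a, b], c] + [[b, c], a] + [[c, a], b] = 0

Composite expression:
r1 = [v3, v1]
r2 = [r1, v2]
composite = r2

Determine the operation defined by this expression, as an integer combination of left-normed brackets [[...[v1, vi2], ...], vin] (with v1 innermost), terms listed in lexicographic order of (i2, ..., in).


In the tensor algebra, words opening v1 carry the v1-anchored form.
Composite bracket: [[v3, v1], v2]
Expanding via [a, b] = ab - ba: 4 signed words (2^2 = 4).
Collect the words opening with v1:
  the word v1v3v2 carries sign -1 and contributes -[[v1, v3], v2]

-[[v1, v3], v2]


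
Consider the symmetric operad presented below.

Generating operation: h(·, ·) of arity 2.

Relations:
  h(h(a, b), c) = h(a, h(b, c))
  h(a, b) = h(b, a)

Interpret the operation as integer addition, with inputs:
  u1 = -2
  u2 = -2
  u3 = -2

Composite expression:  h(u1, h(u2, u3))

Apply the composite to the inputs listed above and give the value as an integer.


h(u2, u3) = -4
h(u1, h(u2, u3)) = -6

-6


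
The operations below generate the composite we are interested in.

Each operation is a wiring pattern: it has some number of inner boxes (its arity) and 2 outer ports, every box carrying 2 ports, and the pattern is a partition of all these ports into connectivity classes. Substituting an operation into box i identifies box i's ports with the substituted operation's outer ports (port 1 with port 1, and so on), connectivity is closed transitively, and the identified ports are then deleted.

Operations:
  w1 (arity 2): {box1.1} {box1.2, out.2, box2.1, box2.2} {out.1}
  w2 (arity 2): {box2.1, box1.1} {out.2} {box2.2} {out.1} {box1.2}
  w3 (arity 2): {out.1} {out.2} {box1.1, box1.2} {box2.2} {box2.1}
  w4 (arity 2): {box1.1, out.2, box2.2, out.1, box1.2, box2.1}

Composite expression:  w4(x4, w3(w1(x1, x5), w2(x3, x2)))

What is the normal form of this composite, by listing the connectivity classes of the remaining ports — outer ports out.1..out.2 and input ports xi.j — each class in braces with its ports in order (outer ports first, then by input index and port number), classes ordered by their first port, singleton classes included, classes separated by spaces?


Connectivity passes through glued w4-boundaries; trace each wire chain.
stage w1: inputs (x1, x5), connectivity {out.1} {out.2, x1.2, x5.1, x5.2} {x1.1}, out.j its boundary
stage w2: inputs (x3, x2), connectivity {out.1} {out.2} {x2.1, x3.1} {x2.2} {x3.2}, out.j its boundary
stage w3: inputs (x1, x5, x3, x2), connectivity {out.1} {out.2} {x1.1} {x1.2, x5.1, x5.2} {x2.1, x3.1} {x2.2} {x3.2}, out.j its boundary
stage w4: inputs (x4, x1, x5, x3, x2), connectivity {out.1, out.2, x4.1, x4.2} {x1.1} {x1.2, x5.1, x5.2} {x2.1, x3.1} {x2.2} {x3.2}, out.j its boundary

{out.1, out.2, x4.1, x4.2} {x1.1} {x1.2, x5.1, x5.2} {x2.1, x3.1} {x2.2} {x3.2}


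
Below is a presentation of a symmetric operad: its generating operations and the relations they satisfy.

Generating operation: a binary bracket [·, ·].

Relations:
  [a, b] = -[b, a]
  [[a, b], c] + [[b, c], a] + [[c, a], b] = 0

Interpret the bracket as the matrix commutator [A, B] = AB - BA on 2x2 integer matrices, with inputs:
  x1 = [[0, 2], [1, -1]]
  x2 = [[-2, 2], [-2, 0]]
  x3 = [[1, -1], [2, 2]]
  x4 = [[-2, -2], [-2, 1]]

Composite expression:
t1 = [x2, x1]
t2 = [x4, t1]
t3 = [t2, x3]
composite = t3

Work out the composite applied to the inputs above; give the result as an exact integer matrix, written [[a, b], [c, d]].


[[60, 66], [72, -60]]

[x2, x1] = [[6, -6], [0, -6]]
[x4, [x2, x1]] = [[-12, 42], [-24, 12]]
[[x4, [x2, x1]], x3] = [[60, 66], [72, -60]]


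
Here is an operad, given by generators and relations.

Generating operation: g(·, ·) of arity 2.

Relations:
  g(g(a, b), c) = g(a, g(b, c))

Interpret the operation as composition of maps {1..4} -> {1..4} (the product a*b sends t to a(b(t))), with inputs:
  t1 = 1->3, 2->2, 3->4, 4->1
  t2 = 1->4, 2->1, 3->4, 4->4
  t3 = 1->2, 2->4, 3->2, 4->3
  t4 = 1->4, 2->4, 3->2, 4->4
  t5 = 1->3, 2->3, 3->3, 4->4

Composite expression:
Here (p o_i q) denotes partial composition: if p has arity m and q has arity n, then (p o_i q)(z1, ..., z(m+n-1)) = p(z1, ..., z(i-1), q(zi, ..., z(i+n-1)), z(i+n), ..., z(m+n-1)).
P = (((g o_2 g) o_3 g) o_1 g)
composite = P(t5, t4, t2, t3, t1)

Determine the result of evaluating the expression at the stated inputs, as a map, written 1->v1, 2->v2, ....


1->4, 2->4, 3->4, 4->4

g(t5, t4) = 1->4, 2->4, 3->3, 4->4
g(t3, t1) = 1->2, 2->4, 3->3, 4->2
g(t2, g(t3, t1)) = 1->1, 2->4, 3->4, 4->1
g(g(t5, t4), g(t2, g(t3, t1))) = 1->4, 2->4, 3->4, 4->4


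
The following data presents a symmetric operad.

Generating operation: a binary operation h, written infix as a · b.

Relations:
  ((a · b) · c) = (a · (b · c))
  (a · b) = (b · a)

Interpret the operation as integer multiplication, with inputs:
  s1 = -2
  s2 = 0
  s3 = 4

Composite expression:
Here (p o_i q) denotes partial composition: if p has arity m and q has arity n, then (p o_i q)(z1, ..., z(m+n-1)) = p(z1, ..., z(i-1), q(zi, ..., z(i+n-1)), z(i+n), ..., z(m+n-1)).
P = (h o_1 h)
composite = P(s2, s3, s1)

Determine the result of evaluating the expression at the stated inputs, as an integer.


0

(s2 · s3) = 0
((s2 · s3) · s1) = 0


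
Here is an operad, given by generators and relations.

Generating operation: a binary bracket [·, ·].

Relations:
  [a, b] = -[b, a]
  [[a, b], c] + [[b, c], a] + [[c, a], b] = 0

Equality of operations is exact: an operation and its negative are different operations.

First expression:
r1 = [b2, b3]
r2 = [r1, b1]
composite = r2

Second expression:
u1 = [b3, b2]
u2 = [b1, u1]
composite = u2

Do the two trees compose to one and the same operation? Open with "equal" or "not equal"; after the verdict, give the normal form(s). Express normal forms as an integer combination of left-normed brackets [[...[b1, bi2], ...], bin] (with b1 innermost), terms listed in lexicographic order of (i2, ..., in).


equal — both sides give -[[b1, b2], b3] + [[b1, b3], b2]

The first composite normalizes to -[[b1, b2], b3] + [[b1, b3], b2]
The second composite normalizes to -[[b1, b2], b3] + [[b1, b3], b2]
The normal forms match — equal.


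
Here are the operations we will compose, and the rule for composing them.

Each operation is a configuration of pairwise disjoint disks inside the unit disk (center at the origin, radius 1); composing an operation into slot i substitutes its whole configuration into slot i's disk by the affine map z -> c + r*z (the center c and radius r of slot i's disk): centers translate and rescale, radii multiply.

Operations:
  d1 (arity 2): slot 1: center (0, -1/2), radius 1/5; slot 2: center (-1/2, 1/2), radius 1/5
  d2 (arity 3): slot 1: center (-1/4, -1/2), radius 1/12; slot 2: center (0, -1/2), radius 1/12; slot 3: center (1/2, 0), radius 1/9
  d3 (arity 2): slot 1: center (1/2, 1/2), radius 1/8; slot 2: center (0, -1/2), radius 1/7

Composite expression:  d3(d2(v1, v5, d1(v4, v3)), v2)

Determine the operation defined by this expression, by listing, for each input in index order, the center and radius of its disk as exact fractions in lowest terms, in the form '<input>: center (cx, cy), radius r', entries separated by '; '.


v1: center (15/32, 7/16), radius 1/96; v2: center (0, -1/2), radius 1/7; v3: center (5/9, 73/144), radius 1/360; v4: center (9/16, 71/144), radius 1/360; v5: center (1/2, 7/16), radius 1/96


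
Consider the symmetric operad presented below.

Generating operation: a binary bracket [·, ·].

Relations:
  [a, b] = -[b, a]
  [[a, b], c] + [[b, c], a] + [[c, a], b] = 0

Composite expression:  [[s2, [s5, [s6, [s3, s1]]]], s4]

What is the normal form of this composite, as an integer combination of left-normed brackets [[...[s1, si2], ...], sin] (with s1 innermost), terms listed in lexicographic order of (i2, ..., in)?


A multilinear Lie element is pinned by s1-initial words (s1 innermost).
Composite bracket: [[s2, [s5, [s6, [s3, s1]]]], s4]
Under [a, b] = ab - ba we get 32 signed associative words (2^5 = 32).
Only words starting with s1 matter:
  s1s3s6s5s2s4 appears with sign +1, giving the term +[[[[[s1, s3], s6], s5], s2], s4]

[[[[[s1, s3], s6], s5], s2], s4]


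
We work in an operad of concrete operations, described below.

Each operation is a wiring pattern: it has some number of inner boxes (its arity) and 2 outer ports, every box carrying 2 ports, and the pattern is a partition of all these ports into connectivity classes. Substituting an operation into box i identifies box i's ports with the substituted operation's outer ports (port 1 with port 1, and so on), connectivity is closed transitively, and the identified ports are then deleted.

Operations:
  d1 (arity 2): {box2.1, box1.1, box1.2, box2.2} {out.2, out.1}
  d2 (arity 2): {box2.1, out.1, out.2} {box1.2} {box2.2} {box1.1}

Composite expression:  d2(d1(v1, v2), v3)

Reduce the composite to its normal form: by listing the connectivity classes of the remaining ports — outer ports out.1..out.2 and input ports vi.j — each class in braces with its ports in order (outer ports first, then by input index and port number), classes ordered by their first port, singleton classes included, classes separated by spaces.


{out.1, out.2, v3.1} {v1.1, v1.2, v2.1, v2.2} {v3.2}

Treat the ports identified at d2 as solder joints: merge, then drop.
through d1, on inputs (v1, v2): {out.1, out.2} {v1.1, v1.2, v2.1, v2.2} (out.j = stage outer ports)
through d2, on inputs (v1, v2, v3): {out.1, out.2, v3.1} {v1.1, v1.2, v2.1, v2.2} {v3.2} (out.j = stage outer ports)


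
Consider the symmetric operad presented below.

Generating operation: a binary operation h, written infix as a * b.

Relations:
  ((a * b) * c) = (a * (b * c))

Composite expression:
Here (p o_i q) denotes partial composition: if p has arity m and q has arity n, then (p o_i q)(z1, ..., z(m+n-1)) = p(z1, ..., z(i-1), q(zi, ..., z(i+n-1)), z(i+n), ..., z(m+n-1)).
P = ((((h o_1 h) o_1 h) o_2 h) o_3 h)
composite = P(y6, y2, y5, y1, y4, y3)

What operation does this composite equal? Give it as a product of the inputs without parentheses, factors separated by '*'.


The h-tree's shape is irrelevant; the y-reading-order decides.
(y5 * y1) reduces to y5 * y1
(y2 * (y5 * y1)) reduces to y2 * y5 * y1
(y6 * (y2 * (y5 * y1))) reduces to y6 * y2 * y5 * y1
((y6 * (y2 * (y5 * y1))) * y4) reduces to y6 * y2 * y5 * y1 * y4
(((y6 * (y2 * (y5 * y1))) * y4) * y3) reduces to y6 * y2 * y5 * y1 * y4 * y3

y6 * y2 * y5 * y1 * y4 * y3


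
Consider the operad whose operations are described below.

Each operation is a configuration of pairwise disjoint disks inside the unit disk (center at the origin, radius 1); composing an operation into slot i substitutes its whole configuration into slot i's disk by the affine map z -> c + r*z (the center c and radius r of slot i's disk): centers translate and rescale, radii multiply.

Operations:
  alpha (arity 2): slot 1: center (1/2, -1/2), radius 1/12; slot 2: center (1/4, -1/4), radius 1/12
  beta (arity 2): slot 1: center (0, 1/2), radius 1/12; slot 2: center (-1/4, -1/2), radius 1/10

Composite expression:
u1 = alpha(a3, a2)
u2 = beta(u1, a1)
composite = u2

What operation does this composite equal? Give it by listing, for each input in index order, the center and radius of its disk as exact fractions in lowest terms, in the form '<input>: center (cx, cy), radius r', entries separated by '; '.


a1: center (-1/4, -1/2), radius 1/10; a2: center (1/48, 23/48), radius 1/144; a3: center (1/24, 11/24), radius 1/144

Below beta, radii multiply path by path; the a-disk centers shift.
tracing a3 down its 2-map path: center (1/24, 11/24), radius 1/144
tracing a2 down its 2-map path: center (1/48, 23/48), radius 1/144
tracing a1 down its 1-map path: center (-1/4, -1/2), radius 1/10


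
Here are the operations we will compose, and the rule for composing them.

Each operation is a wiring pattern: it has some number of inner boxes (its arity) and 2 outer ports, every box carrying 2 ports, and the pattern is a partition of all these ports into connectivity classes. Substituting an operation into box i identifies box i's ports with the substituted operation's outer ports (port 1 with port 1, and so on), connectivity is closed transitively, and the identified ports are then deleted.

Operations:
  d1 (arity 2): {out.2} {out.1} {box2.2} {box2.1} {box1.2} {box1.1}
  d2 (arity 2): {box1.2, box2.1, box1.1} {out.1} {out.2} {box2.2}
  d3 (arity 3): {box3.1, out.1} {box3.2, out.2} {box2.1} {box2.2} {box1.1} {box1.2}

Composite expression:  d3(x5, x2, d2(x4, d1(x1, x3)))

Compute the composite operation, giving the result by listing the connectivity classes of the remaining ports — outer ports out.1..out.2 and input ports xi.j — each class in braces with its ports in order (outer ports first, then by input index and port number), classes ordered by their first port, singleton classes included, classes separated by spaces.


{out.1} {out.2} {x1.1} {x1.2} {x2.1} {x2.2} {x3.1} {x3.2} {x4.1, x4.2} {x5.1} {x5.2}

Treat the ports identified at d3 as solder joints: merge, then drop.
composing d1 on (x1, x3), with out.j its own outer ports: {out.1} {out.2} {x1.1} {x1.2} {x3.1} {x3.2}
composing d2 on (x4, x1, x3), with out.j its own outer ports: {out.1} {out.2} {x1.1} {x1.2} {x3.1} {x3.2} {x4.1, x4.2}
composing d3 on (x5, x2, x4, x1, x3), with out.j its own outer ports: {out.1} {out.2} {x1.1} {x1.2} {x2.1} {x2.2} {x3.1} {x3.2} {x4.1, x4.2} {x5.1} {x5.2}


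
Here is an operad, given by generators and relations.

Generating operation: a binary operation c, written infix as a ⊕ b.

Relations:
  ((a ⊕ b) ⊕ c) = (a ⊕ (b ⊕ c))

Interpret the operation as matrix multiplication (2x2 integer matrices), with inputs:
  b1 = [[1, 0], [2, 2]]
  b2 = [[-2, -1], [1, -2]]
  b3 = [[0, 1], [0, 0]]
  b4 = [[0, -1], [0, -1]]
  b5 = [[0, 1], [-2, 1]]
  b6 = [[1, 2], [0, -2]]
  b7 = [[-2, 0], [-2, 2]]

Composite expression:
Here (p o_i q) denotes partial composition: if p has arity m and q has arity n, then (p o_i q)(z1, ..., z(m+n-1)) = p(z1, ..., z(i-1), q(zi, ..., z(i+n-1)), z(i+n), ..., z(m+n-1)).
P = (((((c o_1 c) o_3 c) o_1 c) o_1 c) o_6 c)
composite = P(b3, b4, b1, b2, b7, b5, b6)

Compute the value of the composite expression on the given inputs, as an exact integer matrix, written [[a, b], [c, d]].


(b3 ⊕ b4) = [[0, -1], [0, 0]]
((b3 ⊕ b4) ⊕ b1) = [[-2, -2], [0, 0]]
(((b3 ⊕ b4) ⊕ b1) ⊕ b2) = [[2, 6], [0, 0]]
(b5 ⊕ b6) = [[0, -2], [-2, -6]]
(b7 ⊕ (b5 ⊕ b6)) = [[0, 4], [-4, -8]]
((((b3 ⊕ b4) ⊕ b1) ⊕ b2) ⊕ (b7 ⊕ (b5 ⊕ b6))) = [[-24, -40], [0, 0]]

[[-24, -40], [0, 0]]


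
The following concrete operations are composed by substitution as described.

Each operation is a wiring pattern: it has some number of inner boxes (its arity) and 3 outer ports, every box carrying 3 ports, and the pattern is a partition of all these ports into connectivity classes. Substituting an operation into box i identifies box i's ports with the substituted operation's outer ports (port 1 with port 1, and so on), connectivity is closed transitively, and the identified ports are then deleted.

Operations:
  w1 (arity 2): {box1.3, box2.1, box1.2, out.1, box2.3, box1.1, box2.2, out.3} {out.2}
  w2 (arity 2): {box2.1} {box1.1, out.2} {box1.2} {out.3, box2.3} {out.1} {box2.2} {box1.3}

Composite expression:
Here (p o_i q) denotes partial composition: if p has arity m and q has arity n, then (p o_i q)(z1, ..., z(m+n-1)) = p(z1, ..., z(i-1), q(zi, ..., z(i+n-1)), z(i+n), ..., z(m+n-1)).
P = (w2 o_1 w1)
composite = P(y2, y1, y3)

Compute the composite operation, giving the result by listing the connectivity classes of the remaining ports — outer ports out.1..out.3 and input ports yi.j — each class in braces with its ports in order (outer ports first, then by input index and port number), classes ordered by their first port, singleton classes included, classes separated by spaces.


{out.1} {out.2, y1.1, y1.2, y1.3, y2.1, y2.2, y2.3} {out.3, y3.3} {y3.1} {y3.2}

Reachability decides: close wires over w2-identified ports.
w1 over (y2, y1) gives {out.1, out.3, y1.1, y1.2, y1.3, y2.1, y2.2, y2.3} {out.2}, out.j being that stage's outer ports
w2 over (y2, y1, y3) gives {out.1} {out.2, y1.1, y1.2, y1.3, y2.1, y2.2, y2.3} {out.3, y3.3} {y3.1} {y3.2}, out.j being that stage's outer ports


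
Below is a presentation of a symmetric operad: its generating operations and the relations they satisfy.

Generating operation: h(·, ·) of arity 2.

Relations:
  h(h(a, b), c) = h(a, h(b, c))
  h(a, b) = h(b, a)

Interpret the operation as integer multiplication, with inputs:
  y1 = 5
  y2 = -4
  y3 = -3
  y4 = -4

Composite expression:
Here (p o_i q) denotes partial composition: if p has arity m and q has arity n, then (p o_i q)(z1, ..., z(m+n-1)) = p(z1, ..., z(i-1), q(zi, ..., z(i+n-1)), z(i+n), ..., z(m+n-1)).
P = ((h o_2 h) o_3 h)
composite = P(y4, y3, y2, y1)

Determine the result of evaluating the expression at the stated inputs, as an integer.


-240

h(y2, y1) = -20
h(y3, h(y2, y1)) = 60
h(y4, h(y3, h(y2, y1))) = -240


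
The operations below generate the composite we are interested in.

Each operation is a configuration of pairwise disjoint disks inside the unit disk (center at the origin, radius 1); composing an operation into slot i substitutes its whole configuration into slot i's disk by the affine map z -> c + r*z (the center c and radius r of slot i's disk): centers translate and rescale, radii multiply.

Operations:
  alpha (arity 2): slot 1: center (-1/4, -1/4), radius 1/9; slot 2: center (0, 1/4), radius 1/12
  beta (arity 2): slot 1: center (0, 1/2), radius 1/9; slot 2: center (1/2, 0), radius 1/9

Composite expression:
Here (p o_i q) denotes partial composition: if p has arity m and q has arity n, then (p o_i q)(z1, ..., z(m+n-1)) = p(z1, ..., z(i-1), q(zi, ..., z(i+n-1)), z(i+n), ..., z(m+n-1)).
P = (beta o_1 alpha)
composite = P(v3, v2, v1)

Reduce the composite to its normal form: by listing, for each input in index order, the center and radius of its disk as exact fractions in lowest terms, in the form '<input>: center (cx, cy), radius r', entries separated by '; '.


v1: center (1/2, 0), radius 1/9; v2: center (0, 19/36), radius 1/108; v3: center (-1/36, 17/36), radius 1/81

Only the slot chain above each v matters under beta; compose those maps.
input v3: composing its 2 substitution steps yields center (-1/36, 17/36), radius 1/81
input v2: composing its 2 substitution steps yields center (0, 19/36), radius 1/108
input v1: composing its 1 substitution step yields center (1/2, 0), radius 1/9


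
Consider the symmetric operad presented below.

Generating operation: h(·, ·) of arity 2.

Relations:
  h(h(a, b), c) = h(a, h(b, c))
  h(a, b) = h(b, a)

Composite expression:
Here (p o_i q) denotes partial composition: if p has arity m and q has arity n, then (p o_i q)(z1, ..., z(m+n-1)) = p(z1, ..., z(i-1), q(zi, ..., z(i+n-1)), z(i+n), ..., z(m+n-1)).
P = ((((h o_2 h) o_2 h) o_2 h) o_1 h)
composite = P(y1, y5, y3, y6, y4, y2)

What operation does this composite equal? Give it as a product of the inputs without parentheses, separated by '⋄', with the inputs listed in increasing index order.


y1 ⋄ y2 ⋄ y3 ⋄ y4 ⋄ y5 ⋄ y6

Both nesting and order wash out for h; what remains is which y's occur.
h(y1, y5) flattens to y1 ⋄ y5
h(y3, y6) flattens to y3 ⋄ y6
h(h(y3, y6), y4) flattens to y3 ⋄ y6 ⋄ y4
h(h(h(y3, y6), y4), y2) flattens to y3 ⋄ y6 ⋄ y4 ⋄ y2
h(h(y1, y5), h(h(h(y3, y6), y4), y2)) flattens to y1 ⋄ y5 ⋄ y3 ⋄ y6 ⋄ y4 ⋄ y2
sorting the factors by input index: y1 ⋄ y2 ⋄ y3 ⋄ y4 ⋄ y5 ⋄ y6


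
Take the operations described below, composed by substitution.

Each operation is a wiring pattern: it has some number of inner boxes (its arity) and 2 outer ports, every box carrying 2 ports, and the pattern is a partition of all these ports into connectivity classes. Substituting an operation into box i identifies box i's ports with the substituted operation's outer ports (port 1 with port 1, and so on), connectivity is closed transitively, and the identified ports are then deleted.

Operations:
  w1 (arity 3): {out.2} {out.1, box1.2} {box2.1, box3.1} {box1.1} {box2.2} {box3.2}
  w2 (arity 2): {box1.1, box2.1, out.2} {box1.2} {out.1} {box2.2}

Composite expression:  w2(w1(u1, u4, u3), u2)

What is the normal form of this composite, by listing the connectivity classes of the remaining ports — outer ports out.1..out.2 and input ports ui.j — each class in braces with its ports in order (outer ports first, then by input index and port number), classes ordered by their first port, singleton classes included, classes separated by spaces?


Reachability decides: close wires over w2-identified ports.
after w1, the pattern on (u1, u4, u3) reads {out.1, u1.2} {out.2} {u1.1} {u3.1, u4.1} {u3.2} {u4.2} (out.j = its outer ports)
after w2, the pattern on (u1, u4, u3, u2) reads {out.1} {out.2, u1.2, u2.1} {u1.1} {u2.2} {u3.1, u4.1} {u3.2} {u4.2} (out.j = its outer ports)

{out.1} {out.2, u1.2, u2.1} {u1.1} {u2.2} {u3.1, u4.1} {u3.2} {u4.2}


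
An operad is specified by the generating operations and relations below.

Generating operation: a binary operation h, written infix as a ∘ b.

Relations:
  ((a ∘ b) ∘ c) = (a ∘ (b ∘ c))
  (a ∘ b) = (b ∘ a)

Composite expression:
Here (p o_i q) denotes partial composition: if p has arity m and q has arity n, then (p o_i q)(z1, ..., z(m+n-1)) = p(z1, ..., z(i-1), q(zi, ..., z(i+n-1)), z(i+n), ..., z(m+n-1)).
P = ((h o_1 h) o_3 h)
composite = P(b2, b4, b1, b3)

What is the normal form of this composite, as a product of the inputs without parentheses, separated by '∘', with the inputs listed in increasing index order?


b1 ∘ b2 ∘ b3 ∘ b4

With h associative and commutative, the b-input set is all that matters.
(b2 ∘ b4) flattens to b2 ∘ b4
(b1 ∘ b3) flattens to b1 ∘ b3
((b2 ∘ b4) ∘ (b1 ∘ b3)) flattens to b2 ∘ b4 ∘ b1 ∘ b3
reordering the factors by index: b1 ∘ b2 ∘ b3 ∘ b4


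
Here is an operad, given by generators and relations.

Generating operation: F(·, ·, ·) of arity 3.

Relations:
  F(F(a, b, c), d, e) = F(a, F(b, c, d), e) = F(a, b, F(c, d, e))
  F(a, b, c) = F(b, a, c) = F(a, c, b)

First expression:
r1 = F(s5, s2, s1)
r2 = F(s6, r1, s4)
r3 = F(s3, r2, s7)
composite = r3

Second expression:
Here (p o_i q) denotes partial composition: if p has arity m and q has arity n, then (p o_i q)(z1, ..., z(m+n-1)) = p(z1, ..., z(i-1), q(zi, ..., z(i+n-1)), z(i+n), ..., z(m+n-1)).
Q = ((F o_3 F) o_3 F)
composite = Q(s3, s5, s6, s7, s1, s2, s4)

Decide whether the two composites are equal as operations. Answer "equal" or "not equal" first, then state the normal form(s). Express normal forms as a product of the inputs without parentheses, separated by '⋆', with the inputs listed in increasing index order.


In normal form, the first expression is s1 ⋆ s2 ⋆ s3 ⋆ s4 ⋆ s5 ⋆ s6 ⋆ s7
In normal form, the second expression is s1 ⋆ s2 ⋆ s3 ⋆ s4 ⋆ s5 ⋆ s6 ⋆ s7
Both agree, so they are equal.

equal: each reduces to s1 ⋆ s2 ⋆ s3 ⋆ s4 ⋆ s5 ⋆ s6 ⋆ s7


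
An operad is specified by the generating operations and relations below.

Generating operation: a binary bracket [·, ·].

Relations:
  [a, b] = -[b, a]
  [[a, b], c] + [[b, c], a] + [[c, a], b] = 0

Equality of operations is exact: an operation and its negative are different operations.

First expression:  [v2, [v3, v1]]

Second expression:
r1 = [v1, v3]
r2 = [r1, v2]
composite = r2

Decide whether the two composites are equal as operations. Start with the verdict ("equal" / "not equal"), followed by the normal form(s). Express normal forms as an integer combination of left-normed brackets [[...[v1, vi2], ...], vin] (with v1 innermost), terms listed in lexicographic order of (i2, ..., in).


equal: each reduces to [[v1, v3], v2]


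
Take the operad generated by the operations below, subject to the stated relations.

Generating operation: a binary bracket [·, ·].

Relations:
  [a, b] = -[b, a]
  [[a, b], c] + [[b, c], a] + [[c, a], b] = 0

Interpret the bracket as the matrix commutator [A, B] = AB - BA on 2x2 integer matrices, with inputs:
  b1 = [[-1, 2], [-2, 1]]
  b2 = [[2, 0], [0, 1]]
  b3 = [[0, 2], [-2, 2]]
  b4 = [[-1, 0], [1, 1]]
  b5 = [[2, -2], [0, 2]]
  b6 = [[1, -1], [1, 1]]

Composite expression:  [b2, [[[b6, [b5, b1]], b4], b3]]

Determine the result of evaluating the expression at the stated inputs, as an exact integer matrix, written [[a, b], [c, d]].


[[0, 64], [-80, 0]]

[b5, b1] = [[4, -4], [0, -4]]
[b6, [b5, b1]] = [[4, 8], [8, -4]]
[[b6, [b5, b1]], b4] = [[8, 16], [-24, -8]]
[[[b6, [b5, b1]], b4], b3] = [[16, 64], [80, -16]]
[b2, [[[b6, [b5, b1]], b4], b3]] = [[0, 64], [-80, 0]]


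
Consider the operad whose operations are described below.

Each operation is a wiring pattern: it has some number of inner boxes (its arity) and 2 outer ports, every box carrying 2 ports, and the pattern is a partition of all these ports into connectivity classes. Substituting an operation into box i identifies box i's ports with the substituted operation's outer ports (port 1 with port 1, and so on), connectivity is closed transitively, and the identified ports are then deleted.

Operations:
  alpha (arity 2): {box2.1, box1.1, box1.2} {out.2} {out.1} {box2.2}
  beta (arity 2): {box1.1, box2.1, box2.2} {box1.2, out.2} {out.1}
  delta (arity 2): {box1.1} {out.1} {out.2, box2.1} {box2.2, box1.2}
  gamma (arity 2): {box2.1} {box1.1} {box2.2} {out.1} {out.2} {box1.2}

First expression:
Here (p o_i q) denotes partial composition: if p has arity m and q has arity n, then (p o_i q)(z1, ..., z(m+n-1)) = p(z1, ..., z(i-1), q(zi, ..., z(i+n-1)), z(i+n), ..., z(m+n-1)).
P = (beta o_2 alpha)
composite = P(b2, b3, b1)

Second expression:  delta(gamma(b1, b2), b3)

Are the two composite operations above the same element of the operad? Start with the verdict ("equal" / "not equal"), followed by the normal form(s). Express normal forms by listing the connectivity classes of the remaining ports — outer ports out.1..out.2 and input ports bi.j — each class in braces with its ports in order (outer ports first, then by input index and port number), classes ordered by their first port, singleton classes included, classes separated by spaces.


not equal — first {out.1} {out.2, b2.2} {b1.1, b3.1, b3.2} {b1.2} {b2.1}, second {out.1} {out.2, b3.1} {b1.1} {b1.2} {b2.1} {b2.2} {b3.2}

Reducing the first expression gives {out.1} {out.2, b2.2} {b1.1, b3.1, b3.2} {b1.2} {b2.1}
Reducing the second expression gives {out.1} {out.2, b3.1} {b1.1} {b1.2} {b2.1} {b2.2} {b3.2}
No match — not equal.


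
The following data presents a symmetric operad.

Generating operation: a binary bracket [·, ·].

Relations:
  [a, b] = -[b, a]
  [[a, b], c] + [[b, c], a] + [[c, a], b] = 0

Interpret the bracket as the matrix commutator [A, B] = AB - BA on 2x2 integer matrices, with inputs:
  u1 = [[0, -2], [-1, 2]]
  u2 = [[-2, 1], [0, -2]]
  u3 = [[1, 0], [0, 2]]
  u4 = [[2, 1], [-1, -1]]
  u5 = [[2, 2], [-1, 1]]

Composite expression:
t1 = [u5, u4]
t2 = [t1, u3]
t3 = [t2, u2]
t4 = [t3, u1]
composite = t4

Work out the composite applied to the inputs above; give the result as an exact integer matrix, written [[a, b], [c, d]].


[[0, 8], [-4, 0]]

[u5, u4] = [[-1, -5], [-2, 1]]
[[u5, u4], u3] = [[0, -5], [2, 0]]
[[[u5, u4], u3], u2] = [[-2, 0], [0, 2]]
[[[[u5, u4], u3], u2], u1] = [[0, 8], [-4, 0]]


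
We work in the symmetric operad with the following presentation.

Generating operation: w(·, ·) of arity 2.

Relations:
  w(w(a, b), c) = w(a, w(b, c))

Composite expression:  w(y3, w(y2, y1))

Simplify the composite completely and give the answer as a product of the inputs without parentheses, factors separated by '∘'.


Associativity of w dissolves the nesting; only the y-input order survives.
w(y2, y1) flattens to y2 ∘ y1
w(y3, w(y2, y1)) flattens to y3 ∘ y2 ∘ y1

y3 ∘ y2 ∘ y1


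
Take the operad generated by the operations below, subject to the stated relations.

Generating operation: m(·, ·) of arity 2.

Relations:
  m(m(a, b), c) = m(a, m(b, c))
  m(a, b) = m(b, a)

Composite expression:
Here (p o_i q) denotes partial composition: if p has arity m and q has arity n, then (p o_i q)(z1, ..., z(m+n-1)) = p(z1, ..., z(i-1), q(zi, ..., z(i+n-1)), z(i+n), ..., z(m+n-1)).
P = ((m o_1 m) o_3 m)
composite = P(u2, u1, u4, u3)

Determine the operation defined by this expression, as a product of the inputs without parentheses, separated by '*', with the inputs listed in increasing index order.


u1 * u2 * u3 * u4

Any arrangement under m is one operation, so sort the u-inputs.
m(u2, u1) collapses to u2 * u1
m(u4, u3) collapses to u4 * u3
m(m(u2, u1), m(u4, u3)) collapses to u2 * u1 * u4 * u3
rearranged into index order: u1 * u2 * u3 * u4


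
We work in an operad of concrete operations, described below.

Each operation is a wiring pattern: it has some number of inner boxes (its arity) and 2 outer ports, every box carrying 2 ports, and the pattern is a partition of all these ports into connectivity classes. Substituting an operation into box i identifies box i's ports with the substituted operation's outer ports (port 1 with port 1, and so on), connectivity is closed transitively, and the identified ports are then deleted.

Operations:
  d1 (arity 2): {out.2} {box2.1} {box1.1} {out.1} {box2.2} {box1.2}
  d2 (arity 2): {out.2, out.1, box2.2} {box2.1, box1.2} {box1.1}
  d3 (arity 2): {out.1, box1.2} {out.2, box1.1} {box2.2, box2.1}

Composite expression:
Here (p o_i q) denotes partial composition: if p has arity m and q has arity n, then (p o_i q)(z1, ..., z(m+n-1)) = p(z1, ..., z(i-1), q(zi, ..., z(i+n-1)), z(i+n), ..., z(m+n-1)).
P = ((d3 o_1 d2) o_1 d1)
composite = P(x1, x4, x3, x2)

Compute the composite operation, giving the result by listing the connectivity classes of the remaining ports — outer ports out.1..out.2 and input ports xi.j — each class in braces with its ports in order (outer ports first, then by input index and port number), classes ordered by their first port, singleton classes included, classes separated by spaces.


{out.1, out.2, x3.2} {x1.1} {x1.2} {x2.1, x2.2} {x3.1} {x4.1} {x4.2}

Reachability decides: close wires over d3-identified ports.
d1 over (x1, x4) gives {out.1} {out.2} {x1.1} {x1.2} {x4.1} {x4.2}, out.j being that stage's outer ports
d2 over (x1, x4, x3) gives {out.1, out.2, x3.2} {x1.1} {x1.2} {x3.1} {x4.1} {x4.2}, out.j being that stage's outer ports
d3 over (x1, x4, x3, x2) gives {out.1, out.2, x3.2} {x1.1} {x1.2} {x2.1, x2.2} {x3.1} {x4.1} {x4.2}, out.j being that stage's outer ports
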